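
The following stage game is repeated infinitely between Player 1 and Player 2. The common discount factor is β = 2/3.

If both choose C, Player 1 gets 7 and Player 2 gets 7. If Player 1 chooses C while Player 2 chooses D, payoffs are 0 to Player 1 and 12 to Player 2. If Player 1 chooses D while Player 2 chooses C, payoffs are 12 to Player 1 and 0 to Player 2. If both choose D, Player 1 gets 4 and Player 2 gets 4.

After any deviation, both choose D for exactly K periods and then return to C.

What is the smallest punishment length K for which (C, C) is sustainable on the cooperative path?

5

No profitable deviation requires (7−4)(β+…+β^K) ≥ 12−7, i.e. β+…+β^K ≥ 5/3 ≈ 1.6667.
With β = 2/3, the partial sums are K=1: 0.6667, K=2: 1.1111, K=3: 1.4074, K=4: 1.6049, K=5: 1.7366.
K = 5 is the first length at which the sum reaches 1.6667.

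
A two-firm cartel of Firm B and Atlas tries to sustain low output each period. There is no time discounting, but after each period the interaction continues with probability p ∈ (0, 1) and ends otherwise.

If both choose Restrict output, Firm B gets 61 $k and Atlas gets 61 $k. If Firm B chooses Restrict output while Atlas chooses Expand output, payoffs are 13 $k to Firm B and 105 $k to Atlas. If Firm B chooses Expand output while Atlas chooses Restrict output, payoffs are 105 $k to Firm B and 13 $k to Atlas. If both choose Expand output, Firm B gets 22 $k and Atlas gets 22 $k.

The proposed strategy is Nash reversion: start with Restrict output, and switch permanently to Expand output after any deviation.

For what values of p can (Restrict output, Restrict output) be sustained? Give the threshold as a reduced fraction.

44/83

Expected cooperation value is 61 + p·61 + p²·61 + … = 61/(1−p); deviation gives 105 + p·22/(1−p).
61 ≥ 105(1−p) + 22p ⇒ 83p ≥ 44 ⇒ p ≥ 44/83.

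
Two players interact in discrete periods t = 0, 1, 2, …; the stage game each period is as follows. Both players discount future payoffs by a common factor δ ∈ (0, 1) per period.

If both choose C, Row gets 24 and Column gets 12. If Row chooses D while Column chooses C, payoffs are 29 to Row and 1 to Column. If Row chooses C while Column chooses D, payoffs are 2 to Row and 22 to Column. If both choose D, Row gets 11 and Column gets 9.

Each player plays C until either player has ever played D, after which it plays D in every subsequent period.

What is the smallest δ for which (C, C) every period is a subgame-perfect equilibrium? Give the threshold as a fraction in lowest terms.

Row: cooperation gives 24 each period; deviation gives 29 once then 11 forever.
  24/(1−δ) ≥ 29 + 11δ/(1−δ) ⇒ δ ≥ 5/18.
Column: cooperation gives 12 each period; deviation gives 22 once then 9 forever.
  δ ≥ 10/13.
Both must hold, so the binding constraint is Column's: δ ≥ 10/13.

10/13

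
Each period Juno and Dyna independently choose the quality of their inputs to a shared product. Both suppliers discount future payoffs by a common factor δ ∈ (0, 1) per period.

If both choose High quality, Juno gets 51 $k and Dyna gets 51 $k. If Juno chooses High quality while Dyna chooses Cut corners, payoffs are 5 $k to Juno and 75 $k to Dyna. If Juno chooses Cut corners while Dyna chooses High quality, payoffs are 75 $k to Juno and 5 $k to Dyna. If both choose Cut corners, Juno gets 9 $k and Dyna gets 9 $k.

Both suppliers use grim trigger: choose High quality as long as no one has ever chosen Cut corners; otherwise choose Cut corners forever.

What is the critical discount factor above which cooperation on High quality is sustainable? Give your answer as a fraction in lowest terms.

51/(1−δ) ≥ 75 + 9δ/(1−δ)
51 ≥ 75 − 66δ
δ ≥ 24/66 = 4/11.

4/11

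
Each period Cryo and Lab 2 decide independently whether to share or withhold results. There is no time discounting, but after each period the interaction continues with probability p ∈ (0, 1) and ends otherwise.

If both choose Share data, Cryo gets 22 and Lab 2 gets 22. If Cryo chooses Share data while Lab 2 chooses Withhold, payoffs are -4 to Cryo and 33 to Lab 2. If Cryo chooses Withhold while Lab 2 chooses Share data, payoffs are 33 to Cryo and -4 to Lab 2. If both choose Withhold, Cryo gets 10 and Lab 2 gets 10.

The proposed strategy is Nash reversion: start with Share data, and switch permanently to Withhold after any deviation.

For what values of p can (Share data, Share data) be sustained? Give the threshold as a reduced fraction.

With no time discounting, the continuation probability p plays the role of the discount factor.
Grim-trigger IC: 22/(1−p) ≥ 33 + 10p/(1−p) ⇒ p ≥ (33−22)/(33−10) = 11/23.

11/23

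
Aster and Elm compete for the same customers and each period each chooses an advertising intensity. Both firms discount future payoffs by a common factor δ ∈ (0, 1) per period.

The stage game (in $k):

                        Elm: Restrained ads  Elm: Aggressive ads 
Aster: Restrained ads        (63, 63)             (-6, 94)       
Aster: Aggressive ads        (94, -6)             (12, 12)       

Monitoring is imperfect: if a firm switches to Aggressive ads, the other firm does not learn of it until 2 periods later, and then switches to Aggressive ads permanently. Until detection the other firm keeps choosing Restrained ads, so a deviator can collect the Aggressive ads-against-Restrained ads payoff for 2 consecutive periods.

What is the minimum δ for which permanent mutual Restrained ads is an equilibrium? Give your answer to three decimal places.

0.615

A deviator earns 94 for 2 periods, then 12 forever; cooperating earns 63 forever. Multiplying the IC by (1−δ):
63 ≥ 94(1−δ^2) + 12δ^2, so 82·δ^2 ≥ 31 and δ^2 ≥ 31/82.
δ ≥ (31/82)^(1/2) ≈ 0.615.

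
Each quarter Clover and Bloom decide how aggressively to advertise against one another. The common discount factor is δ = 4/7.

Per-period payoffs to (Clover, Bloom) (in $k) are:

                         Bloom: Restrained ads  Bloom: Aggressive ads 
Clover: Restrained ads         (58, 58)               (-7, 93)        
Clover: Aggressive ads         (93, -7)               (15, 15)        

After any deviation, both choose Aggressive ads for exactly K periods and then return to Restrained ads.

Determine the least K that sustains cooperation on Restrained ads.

IC: δ(1−δ^K)/(1−δ) ≥ (93−58)/(58−15) = 35/43.
With δ = 4/7: need 1 − δ^K ≥ 35/43·(1−4/7)/(4/7), i.e. δ^K ≤ 0.3895.
Since (4/7)^1 = 0.5714 and (4/7)^2 = 0.3265, the smallest such K is 2.

2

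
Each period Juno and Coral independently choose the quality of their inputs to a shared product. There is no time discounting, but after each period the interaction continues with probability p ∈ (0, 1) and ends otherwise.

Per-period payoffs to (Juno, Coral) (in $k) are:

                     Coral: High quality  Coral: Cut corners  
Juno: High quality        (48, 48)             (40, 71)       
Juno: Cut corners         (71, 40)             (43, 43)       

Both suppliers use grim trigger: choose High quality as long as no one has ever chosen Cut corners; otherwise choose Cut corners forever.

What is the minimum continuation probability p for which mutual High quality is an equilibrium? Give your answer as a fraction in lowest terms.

23/28

With no time discounting, the continuation probability p plays the role of the discount factor.
Grim-trigger IC: 48/(1−p) ≥ 71 + 43p/(1−p) ⇒ p ≥ (71−48)/(71−43) = 23/28.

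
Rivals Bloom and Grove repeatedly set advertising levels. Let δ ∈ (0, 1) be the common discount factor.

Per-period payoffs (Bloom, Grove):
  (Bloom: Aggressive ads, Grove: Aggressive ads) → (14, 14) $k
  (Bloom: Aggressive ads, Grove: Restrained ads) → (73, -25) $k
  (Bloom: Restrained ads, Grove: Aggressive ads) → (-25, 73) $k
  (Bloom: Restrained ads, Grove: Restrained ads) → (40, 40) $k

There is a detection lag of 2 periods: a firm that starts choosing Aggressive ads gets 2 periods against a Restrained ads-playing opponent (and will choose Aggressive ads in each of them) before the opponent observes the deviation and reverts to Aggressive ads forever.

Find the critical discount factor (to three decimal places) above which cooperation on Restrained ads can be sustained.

The best deviation is to choose Aggressive ads for all 2 undetected periods, earning 73 each, then 14 forever once detected.
Deviation value: 73(1−δ^2)/(1−δ) + 14δ^2/(1−δ); cooperation value: 40/(1−δ).
IC: 40 ≥ 73(1−δ^2) + 14δ^2 = 73 − 59δ^2.
So δ^2 ≥ 33/59, giving δ ≥ (33/59)^(1/2) ≈ 0.748.

0.748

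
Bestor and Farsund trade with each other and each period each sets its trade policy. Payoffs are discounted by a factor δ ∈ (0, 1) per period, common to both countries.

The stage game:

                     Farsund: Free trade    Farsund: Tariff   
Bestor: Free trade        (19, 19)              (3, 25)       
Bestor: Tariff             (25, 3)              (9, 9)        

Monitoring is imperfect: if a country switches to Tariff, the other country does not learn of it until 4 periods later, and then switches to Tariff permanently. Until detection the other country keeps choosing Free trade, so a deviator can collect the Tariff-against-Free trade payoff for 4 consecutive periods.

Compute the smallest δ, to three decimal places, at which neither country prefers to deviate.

A deviator earns 25 for 4 periods, then 9 forever; cooperating earns 19 forever. Multiplying the IC by (1−δ):
19 ≥ 25(1−δ^4) + 9δ^4, so 16·δ^4 ≥ 6 and δ^4 ≥ 3/8.
δ ≥ (3/8)^(1/4) ≈ 0.783.

0.783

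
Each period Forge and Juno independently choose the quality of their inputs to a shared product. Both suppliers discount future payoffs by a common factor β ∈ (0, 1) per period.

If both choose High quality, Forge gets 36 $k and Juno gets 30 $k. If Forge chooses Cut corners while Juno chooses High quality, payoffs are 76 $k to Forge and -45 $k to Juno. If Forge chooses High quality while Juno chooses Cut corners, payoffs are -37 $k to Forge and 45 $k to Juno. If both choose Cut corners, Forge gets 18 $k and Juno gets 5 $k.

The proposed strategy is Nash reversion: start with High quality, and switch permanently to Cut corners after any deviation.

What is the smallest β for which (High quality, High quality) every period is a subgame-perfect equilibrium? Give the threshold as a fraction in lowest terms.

20/29

For Forge: deviation gain 76−36 = 40, per-period punishment loss 36−18 = 18. IC gives β ≥ 40/58 = 20/29.
For Juno: gain 15, loss 25 per period, so β ≥ 15/40 = 3/8.
The tighter constraint is Forge's, so cooperation needs β ≥ 20/29.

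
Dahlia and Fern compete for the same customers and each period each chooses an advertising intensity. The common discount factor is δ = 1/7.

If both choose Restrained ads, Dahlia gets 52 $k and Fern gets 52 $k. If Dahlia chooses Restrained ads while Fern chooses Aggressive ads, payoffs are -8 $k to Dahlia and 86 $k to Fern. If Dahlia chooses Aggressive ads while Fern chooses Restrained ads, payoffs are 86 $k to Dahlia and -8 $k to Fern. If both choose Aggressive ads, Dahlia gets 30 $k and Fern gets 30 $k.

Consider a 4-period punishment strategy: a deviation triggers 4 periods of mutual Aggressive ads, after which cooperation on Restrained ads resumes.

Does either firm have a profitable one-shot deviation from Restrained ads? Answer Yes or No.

Yes

IC: δ+…+δ^4 ≥ (86−52)/(52−30) = 17/11.
At δ = 1/7: partial sum = 0.1666 < 1.5455. Cooperation not sustainable.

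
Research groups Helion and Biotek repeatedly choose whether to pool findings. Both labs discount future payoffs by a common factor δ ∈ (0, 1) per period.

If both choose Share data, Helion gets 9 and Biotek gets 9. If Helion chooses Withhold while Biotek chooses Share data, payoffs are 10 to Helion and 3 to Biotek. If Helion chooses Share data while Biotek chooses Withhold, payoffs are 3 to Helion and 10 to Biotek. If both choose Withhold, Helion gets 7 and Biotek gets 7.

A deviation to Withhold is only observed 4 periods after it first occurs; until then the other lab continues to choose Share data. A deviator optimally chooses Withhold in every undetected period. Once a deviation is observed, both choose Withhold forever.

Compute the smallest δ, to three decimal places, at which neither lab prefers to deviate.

0.760

The best deviation is to choose Withhold for all 4 undetected periods, earning 10 each, then 7 forever once detected.
Deviation value: 10(1−δ^4)/(1−δ) + 7δ^4/(1−δ); cooperation value: 9/(1−δ).
IC: 9 ≥ 10(1−δ^4) + 7δ^4 = 10 − 3δ^4.
So δ^4 ≥ 1/3, giving δ ≥ (1/3)^(1/4) ≈ 0.760.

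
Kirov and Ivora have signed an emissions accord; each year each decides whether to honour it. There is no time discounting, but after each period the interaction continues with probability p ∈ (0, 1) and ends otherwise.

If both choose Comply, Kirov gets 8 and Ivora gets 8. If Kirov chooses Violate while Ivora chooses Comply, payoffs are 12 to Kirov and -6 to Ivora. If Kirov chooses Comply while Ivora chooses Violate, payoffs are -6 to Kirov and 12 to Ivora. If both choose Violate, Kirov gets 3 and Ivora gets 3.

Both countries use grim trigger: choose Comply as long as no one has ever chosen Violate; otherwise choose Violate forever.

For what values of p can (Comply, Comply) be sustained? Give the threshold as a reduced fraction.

4/9

Expected cooperation value is 8 + p·8 + p²·8 + … = 8/(1−p); deviation gives 12 + p·3/(1−p).
8 ≥ 12(1−p) + 3p ⇒ 9p ≥ 4 ⇒ p ≥ 4/9.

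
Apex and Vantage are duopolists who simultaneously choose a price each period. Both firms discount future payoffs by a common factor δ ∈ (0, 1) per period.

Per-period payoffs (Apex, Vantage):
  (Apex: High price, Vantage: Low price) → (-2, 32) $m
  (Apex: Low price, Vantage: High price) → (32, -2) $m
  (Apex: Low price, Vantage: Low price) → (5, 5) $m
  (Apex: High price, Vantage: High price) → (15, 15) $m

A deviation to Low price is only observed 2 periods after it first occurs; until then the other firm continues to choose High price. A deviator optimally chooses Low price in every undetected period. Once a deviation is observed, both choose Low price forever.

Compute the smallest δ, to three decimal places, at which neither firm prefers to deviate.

0.793

Deviating for the 2 undetected periods gains 32−15 = 17 per period over cooperation, then loses 15−5 = 10 per period forever once punishment starts.
Gain: 17(1 + δ + … + δ^1); loss: 10·δ^2/(1−δ).
No profitable deviation ⇔ 17(1−δ^2) ≤ 10·δ^2, i.e. δ^2 ≥ 17/(17+10) = 17/27.
Hence δ ≥ (17/27)^(1/2) ≈ 0.793.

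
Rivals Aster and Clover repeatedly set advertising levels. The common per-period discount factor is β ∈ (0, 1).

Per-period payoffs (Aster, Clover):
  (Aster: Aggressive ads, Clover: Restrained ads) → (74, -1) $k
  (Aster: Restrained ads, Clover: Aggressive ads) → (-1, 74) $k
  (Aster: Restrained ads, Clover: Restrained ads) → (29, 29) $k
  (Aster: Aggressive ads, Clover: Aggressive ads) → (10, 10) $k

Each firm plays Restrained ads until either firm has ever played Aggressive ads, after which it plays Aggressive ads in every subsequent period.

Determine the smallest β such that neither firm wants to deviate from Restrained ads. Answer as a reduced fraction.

45/64

29/(1−β) ≥ 74 + 10β/(1−β)
29 ≥ 74 − 64β
β ≥ 45/64.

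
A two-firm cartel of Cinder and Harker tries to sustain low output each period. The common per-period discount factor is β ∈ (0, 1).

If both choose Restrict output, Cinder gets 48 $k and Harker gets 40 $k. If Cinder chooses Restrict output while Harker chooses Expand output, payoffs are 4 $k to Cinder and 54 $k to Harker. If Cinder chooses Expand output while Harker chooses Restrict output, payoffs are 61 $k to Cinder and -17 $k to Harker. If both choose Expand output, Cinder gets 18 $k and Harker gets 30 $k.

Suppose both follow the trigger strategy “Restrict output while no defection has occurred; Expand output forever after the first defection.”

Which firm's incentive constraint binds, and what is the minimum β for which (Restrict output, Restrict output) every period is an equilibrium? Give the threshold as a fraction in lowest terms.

Cinder: cooperation gives 48 each period; deviation gives 61 once then 18 forever.
  48/(1−β) ≥ 61 + 18β/(1−β) ⇒ β ≥ 13/43.
Harker: cooperation gives 40 each period; deviation gives 54 once then 30 forever.
  β ≥ 14/24 = 7/12.
Both must hold, so the binding constraint is Harker's: β ≥ 7/12.

Harker; β ≥ 7/12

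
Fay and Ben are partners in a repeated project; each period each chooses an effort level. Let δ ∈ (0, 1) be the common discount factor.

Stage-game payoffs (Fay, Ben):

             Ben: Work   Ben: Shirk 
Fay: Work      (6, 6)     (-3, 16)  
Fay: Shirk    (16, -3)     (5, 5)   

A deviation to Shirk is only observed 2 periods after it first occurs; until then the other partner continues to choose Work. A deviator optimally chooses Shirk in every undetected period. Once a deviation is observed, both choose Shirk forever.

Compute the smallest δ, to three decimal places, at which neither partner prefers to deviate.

0.953

A deviator earns 16 for 2 periods, then 5 forever; cooperating earns 6 forever. Multiplying the IC by (1−δ):
6 ≥ 16(1−δ^2) + 5δ^2, so 11·δ^2 ≥ 10 and δ^2 ≥ 10/11.
δ ≥ (10/11)^(1/2) ≈ 0.953.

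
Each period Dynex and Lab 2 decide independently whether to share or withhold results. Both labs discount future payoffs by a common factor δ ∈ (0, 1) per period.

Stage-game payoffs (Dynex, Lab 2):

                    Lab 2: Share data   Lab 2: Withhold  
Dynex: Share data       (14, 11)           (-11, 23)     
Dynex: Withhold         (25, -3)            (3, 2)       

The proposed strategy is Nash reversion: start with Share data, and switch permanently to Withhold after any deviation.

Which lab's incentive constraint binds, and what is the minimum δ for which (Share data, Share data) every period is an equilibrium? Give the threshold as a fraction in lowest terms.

Dynex's threshold: (25−14)/(25−3) = 1/2.
Lab 2's threshold: (23−11)/(23−2) = 4/7.
1/2 < 4/7, so Lab 2 binds and δ* = 4/7.

Lab 2; δ ≥ 4/7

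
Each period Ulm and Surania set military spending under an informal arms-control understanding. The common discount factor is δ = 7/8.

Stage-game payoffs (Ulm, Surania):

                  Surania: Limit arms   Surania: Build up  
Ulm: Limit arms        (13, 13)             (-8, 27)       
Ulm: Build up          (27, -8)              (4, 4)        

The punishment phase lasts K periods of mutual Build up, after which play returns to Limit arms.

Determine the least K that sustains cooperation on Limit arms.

IC: δ(1−δ^K)/(1−δ) ≥ (27−13)/(13−4) = 14/9.
With δ = 7/8: need 1 − δ^K ≥ 14/9·(1−7/8)/(7/8), i.e. δ^K ≤ 0.7778.
Since (7/8)^1 = 0.8750 and (7/8)^2 = 0.7656, the smallest such K is 2.

2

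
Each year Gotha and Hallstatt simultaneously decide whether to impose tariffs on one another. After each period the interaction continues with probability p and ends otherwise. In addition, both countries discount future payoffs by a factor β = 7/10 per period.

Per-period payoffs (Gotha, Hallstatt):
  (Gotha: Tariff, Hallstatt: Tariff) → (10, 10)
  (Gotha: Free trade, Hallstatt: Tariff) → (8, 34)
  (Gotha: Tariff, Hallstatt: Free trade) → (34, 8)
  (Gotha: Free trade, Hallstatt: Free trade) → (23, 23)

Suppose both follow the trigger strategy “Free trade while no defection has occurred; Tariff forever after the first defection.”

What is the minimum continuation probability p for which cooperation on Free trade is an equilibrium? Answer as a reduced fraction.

55/84

With continuation probability p and discount β, the effective per-period discount factor is βp.
Grim-trigger IC: βp ≥ (34−23)/(34−10) = 11/24.
So p ≥ (11/24)/(7/10) = 55/84.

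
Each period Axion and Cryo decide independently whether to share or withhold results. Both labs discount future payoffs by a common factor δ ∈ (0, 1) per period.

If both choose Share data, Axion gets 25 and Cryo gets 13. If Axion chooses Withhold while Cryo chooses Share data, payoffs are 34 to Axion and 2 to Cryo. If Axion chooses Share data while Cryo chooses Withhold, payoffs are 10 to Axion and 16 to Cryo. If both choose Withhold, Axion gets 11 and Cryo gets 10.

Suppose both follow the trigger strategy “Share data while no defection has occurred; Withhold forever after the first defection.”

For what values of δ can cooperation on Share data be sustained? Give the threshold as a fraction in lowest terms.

Axion: cooperation gives 25 each period; deviation gives 34 once then 11 forever.
  25/(1−δ) ≥ 34 + 11δ/(1−δ) ⇒ δ ≥ 9/23.
Cryo: cooperation gives 13 each period; deviation gives 16 once then 10 forever.
  δ ≥ 3/6 = 1/2.
Both must hold, so the binding constraint is Cryo's: δ ≥ 1/2.

1/2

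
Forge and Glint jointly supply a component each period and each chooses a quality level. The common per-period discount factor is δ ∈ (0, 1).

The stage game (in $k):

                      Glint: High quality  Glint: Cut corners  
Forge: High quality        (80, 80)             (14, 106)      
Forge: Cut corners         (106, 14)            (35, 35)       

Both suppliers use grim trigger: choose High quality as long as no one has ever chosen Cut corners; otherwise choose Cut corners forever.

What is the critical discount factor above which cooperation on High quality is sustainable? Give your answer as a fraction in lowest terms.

26/71

One-period gain from deviating is 106 − 80 = 26. The loss is 80 − 35 = 45 in every subsequent period, with present value 45·δ/(1−δ).
Deviation is unprofitable when 45·δ/(1−δ) ≥ 26, i.e. δ/(1−δ) ≥ 26/45.
Equivalently δ ≥ 26/(26+45) = 26/71.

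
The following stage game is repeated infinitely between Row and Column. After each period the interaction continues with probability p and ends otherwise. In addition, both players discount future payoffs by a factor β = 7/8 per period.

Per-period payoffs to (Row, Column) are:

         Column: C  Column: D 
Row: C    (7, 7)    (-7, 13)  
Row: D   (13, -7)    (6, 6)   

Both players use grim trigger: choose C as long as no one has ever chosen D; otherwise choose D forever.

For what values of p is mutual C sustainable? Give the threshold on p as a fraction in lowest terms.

Expected continuation weight on next period's payoff is β·p = 7/8·p, which plays the role of the discount factor.
Cooperation requires 7/8·p ≥ (13−7)/(13−6) = 6/7, hence p ≥ 48/49.

48/49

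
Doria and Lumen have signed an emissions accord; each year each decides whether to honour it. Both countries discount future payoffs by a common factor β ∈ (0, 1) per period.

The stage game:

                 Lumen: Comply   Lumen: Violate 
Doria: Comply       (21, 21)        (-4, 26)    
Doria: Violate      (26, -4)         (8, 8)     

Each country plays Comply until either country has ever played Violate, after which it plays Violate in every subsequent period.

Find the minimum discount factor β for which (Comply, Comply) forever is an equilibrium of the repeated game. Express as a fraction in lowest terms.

5/18

One-period gain from deviating is 26 − 21 = 5. The loss is 21 − 8 = 13 in every subsequent period, with present value 13·β/(1−β).
Deviation is unprofitable when 13·β/(1−β) ≥ 5, i.e. β/(1−β) ≥ 5/13.
Equivalently β ≥ 5/(5+13) = 5/18.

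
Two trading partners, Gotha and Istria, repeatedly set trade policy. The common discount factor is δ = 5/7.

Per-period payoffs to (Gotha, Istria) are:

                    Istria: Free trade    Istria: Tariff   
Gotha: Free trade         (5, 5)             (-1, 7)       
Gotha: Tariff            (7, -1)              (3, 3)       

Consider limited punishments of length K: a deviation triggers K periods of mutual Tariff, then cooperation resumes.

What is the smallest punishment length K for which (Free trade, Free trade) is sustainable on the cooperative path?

IC: δ(1−δ^K)/(1−δ) ≥ (7−5)/(5−3) = 1.
With δ = 5/7: need 1 − δ^K ≥ 1·(1−5/7)/(5/7), i.e. δ^K ≤ 0.6000.
Since (5/7)^1 = 0.7143 and (5/7)^2 = 0.5102, the smallest such K is 2.

2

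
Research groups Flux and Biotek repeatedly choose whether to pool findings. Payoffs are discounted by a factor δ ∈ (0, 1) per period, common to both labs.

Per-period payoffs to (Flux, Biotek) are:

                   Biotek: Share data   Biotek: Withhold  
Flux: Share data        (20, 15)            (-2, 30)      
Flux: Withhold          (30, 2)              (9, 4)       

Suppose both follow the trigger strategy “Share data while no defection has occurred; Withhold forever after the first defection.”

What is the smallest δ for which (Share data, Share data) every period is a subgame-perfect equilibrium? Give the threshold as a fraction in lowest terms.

15/26

Flux's threshold: (30−20)/(30−9) = 10/21.
Biotek's threshold: (30−15)/(30−4) = 15/26.
10/21 < 15/26, so Biotek binds and δ* = 15/26.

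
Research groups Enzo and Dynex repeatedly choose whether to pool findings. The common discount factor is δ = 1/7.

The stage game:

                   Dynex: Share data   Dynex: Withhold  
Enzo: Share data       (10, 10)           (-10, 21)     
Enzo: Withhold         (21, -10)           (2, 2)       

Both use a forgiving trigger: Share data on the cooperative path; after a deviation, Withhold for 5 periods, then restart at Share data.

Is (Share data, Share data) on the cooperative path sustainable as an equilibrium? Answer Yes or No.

No

A one-shot deviation gives 21 now, then 2 for 5 periods, then back to 10.
Gain from deviating: (21−10) today; loss: (10−2) in each of the next 5 periods.
No-deviation condition: (10−2)(δ+…+δ^5) ≥ 21−10, i.e. δ+…+δ^5 ≥ 11/8.
At δ = 1/7: δ+…+δ^5 = 0.1667 < 1.3750.
So cooperation is not sustainable.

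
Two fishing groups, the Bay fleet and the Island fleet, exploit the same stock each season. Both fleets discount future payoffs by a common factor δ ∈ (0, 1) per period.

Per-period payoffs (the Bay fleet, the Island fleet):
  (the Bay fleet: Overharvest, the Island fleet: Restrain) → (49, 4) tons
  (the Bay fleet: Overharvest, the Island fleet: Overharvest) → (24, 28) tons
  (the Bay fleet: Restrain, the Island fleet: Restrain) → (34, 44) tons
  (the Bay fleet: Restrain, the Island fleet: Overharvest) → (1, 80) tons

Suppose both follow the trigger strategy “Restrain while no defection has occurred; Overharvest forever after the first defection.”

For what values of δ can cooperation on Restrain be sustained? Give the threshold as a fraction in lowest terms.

9/13

For the Bay fleet: deviation gain 49−34 = 15, per-period punishment loss 34−24 = 10. IC gives δ ≥ 15/25 = 3/5.
For the Island fleet: gain 36, loss 16 per period, so δ ≥ 36/52 = 9/13.
The tighter constraint is the Island fleet's, so cooperation needs δ ≥ 9/13.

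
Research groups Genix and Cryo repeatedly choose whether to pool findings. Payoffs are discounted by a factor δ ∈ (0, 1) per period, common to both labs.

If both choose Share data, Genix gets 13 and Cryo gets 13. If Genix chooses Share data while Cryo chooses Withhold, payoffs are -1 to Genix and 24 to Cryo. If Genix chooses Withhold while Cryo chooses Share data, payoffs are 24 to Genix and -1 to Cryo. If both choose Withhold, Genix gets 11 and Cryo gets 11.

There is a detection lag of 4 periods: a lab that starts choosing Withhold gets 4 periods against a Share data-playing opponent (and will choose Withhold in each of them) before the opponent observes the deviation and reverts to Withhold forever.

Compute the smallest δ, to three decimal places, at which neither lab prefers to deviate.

Deviating for the 4 undetected periods gains 24−13 = 11 per period over cooperation, then loses 13−11 = 2 per period forever once punishment starts.
Gain: 11(1 + δ + … + δ^3); loss: 2·δ^4/(1−δ).
No profitable deviation ⇔ 11(1−δ^4) ≤ 2·δ^4, i.e. δ^4 ≥ 11/(11+2) = 11/13.
Hence δ ≥ (11/13)^(1/4) ≈ 0.959.

0.959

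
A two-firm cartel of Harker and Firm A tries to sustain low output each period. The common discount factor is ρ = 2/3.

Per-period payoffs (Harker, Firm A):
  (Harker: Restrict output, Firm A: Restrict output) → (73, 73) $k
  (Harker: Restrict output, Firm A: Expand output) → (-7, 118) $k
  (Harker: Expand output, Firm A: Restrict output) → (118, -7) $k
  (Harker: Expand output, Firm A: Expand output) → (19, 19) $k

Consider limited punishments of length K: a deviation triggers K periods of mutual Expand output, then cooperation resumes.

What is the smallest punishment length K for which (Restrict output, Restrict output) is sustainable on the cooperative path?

2

Need Σ_{k=1}^{K} ρ^k ≥ (118−73)/(73−19) = 0.8333 at ρ = 2/3.
At K = 1 the sum is 0.6667 < 0.8333; at K = 2 it is 1.1111 ≥ 0.8333.
So the minimum punishment length is K = 2.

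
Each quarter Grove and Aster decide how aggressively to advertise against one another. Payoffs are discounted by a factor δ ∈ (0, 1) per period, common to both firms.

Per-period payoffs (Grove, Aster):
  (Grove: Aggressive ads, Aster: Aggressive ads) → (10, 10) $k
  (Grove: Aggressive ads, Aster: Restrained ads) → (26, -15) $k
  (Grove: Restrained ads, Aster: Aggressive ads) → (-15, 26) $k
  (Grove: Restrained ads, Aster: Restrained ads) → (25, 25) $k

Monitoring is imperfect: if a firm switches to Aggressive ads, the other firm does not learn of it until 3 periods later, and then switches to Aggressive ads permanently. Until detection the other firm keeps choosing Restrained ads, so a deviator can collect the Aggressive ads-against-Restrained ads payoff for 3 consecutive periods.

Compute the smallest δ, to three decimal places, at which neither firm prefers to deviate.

The best deviation is to choose Aggressive ads for all 3 undetected periods, earning 26 each, then 10 forever once detected.
Deviation value: 26(1−δ^3)/(1−δ) + 10δ^3/(1−δ); cooperation value: 25/(1−δ).
IC: 25 ≥ 26(1−δ^3) + 10δ^3 = 26 − 16δ^3.
So δ^3 ≥ 1/16, giving δ ≥ (1/16)^(1/3) ≈ 0.397.

0.397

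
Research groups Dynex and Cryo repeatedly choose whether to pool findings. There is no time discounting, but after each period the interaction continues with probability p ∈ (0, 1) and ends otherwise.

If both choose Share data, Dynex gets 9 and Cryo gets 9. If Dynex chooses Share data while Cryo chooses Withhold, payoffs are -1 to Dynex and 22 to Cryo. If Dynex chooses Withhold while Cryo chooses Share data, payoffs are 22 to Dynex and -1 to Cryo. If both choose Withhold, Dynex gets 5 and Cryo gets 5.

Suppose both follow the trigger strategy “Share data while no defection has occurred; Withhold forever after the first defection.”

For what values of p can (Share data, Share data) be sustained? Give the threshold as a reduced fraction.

Expected cooperation value is 9 + p·9 + p²·9 + … = 9/(1−p); deviation gives 22 + p·5/(1−p).
9 ≥ 22(1−p) + 5p ⇒ 17p ≥ 13 ⇒ p ≥ 13/17.

13/17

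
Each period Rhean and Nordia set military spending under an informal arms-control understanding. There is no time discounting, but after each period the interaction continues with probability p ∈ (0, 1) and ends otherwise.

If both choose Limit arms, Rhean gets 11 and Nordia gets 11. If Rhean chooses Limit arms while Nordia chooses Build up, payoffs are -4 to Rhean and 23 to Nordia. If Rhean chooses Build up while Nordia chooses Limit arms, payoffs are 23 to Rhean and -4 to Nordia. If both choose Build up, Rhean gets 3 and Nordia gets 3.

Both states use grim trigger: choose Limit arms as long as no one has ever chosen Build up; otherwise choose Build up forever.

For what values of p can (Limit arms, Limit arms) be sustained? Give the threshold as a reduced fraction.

Expected cooperation value is 11 + p·11 + p²·11 + … = 11/(1−p); deviation gives 23 + p·3/(1−p).
11 ≥ 23(1−p) + 3p ⇒ 20p ≥ 12 ⇒ p ≥ 12/20 = 3/5.

3/5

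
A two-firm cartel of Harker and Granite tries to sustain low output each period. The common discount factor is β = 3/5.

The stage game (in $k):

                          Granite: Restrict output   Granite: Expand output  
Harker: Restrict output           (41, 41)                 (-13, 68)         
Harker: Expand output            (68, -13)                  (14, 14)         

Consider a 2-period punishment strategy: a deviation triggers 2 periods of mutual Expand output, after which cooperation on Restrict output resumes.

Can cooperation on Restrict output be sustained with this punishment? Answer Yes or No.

No

A one-shot deviation gives 68 now, then 14 for 2 periods, then back to 41.
Gain from deviating: (68−41) today; loss: (41−14) in each of the next 2 periods.
No-deviation condition: (41−14)(β+…+β^2) ≥ 68−41, i.e. β+…+β^2 ≥ 1.
At β = 3/5: β+…+β^2 = 0.9600 < 1.0000.
So cooperation is not sustainable.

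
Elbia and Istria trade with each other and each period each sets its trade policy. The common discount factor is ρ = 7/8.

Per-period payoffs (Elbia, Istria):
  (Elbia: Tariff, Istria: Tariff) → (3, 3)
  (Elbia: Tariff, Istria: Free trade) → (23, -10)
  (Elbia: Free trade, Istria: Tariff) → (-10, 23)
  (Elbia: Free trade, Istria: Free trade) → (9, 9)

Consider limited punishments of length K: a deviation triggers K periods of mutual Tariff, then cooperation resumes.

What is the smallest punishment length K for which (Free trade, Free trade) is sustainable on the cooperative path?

IC: ρ(1−ρ^K)/(1−ρ) ≥ (23−9)/(9−3) = 7/3.
With ρ = 7/8: need 1 − ρ^K ≥ 7/3·(1−7/8)/(7/8), i.e. ρ^K ≤ 0.6667.
Since (7/8)^3 = 0.6699 and (7/8)^4 = 0.5862, the smallest such K is 4.

4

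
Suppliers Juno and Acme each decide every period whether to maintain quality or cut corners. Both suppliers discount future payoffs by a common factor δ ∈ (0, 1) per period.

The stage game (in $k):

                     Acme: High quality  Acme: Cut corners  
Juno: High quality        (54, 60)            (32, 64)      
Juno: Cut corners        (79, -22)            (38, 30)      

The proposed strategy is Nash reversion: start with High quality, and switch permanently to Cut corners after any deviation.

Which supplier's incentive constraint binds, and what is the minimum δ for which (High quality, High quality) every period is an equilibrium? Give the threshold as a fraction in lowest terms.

Juno; δ ≥ 25/41

Juno's threshold: (79−54)/(79−38) = 25/41.
Acme's threshold: (64−60)/(64−30) = 2/17.
25/41 > 2/17, so Juno binds and δ* = 25/41.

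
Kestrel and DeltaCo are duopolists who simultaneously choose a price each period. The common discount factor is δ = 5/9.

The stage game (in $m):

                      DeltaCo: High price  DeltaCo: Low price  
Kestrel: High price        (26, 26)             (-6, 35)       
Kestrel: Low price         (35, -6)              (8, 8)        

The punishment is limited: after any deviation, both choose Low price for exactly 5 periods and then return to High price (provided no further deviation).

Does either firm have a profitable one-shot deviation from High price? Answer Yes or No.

No

A one-shot deviation gives 35 now, then 8 for 5 periods, then back to 26.
Gain from deviating: (35−26) today; loss: (26−8) in each of the next 5 periods.
No-deviation condition: (26−8)(δ+…+δ^5) ≥ 35−26, i.e. δ+…+δ^5 ≥ 1/2.
At δ = 5/9: δ+…+δ^5 = 1.1838 ≥ 0.5000.
So cooperation is sustainable.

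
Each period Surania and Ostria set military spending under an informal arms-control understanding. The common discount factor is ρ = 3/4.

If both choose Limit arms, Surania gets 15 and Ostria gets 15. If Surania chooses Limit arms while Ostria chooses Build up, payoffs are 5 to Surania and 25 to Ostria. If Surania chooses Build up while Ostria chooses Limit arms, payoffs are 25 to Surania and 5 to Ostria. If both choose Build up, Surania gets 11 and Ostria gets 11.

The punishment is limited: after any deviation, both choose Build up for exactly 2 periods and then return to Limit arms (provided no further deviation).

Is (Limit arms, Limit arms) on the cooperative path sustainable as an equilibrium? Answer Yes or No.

Comparing payoff streams over the 3 periods until play realigns: cooperate → 15(1+ρ+…+ρ^2); deviate → 25 + 11(ρ+…+ρ^2).
Cooperation is sustained iff (15−11)(ρ+…+ρ^2) ≥ 25−15.
ρ+…+ρ^2 = 3/4·(1−(3/4)^2)/(1−3/4) = 1.3125, and (25−15)/(15−11) = 2.5000.
1.3125 < 2.5000, so cooperation is not sustainable.

No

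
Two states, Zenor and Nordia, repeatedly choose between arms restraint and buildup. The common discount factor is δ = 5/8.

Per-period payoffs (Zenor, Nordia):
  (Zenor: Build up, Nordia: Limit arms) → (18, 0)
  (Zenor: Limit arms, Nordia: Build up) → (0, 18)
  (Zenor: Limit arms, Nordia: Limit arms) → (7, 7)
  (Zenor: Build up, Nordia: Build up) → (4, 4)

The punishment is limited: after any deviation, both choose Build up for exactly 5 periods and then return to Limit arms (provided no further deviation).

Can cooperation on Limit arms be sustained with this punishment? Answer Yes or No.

No

IC: δ+…+δ^5 ≥ (18−7)/(7−4) = 11/3.
At δ = 5/8: partial sum = 1.5077 < 3.6667. Cooperation not sustainable.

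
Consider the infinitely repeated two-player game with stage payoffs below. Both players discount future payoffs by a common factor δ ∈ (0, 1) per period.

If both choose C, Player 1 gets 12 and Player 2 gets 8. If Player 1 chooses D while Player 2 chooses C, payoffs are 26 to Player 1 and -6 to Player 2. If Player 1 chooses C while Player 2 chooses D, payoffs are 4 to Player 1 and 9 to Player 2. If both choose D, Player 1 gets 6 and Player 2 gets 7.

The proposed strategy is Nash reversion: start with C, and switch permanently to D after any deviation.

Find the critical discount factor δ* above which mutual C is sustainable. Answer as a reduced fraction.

For Player 1: deviation gain 26−12 = 14, per-period punishment loss 12−6 = 6. IC gives δ ≥ 14/20 = 7/10.
For Player 2: gain 1, loss 1 per period, so δ ≥ 1/2.
The tighter constraint is Player 1's, so cooperation needs δ ≥ 7/10.

7/10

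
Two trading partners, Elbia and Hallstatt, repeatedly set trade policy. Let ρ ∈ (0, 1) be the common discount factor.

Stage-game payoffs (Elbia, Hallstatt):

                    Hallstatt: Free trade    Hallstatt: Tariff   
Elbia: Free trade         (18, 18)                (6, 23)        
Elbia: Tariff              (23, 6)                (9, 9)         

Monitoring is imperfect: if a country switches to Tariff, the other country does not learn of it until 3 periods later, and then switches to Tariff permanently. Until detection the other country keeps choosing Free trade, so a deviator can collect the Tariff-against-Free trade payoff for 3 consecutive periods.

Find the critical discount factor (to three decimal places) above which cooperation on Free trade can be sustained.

0.709

A deviator earns 23 for 3 periods, then 9 forever; cooperating earns 18 forever. Multiplying the IC by (1−ρ):
18 ≥ 23(1−ρ^3) + 9ρ^3, so 14·ρ^3 ≥ 5 and ρ^3 ≥ 5/14.
ρ ≥ (5/14)^(1/3) ≈ 0.709.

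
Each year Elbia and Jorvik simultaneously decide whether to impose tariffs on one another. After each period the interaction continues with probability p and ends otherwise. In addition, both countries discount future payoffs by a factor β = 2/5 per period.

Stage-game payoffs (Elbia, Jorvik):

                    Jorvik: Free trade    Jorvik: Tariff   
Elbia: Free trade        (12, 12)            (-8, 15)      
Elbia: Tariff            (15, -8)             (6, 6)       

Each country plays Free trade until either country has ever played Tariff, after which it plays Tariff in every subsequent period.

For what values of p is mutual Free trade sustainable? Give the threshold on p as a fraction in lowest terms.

5/6

Expected continuation weight on next period's payoff is β·p = 2/5·p, which plays the role of the discount factor.
Cooperation requires 2/5·p ≥ (15−12)/(15−6) = 1/3, hence p ≥ 5/6.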